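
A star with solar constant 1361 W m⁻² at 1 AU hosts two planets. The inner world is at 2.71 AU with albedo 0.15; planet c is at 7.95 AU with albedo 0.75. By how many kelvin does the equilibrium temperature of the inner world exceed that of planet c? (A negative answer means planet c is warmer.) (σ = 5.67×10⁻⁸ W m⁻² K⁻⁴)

ΔT ≈ 92.5 K

T_eq = [S₀(1−A)/(4σd²)]^(1/4), so T ∝ (1−A)^(1/4) / √d.
T₁ = [1361×0.85/(4×5.67×10⁻⁸×2.71²)]^(1/4) = 162.34 K.
T₂ = [1361×0.25/(4×5.67×10⁻⁸×7.95²)]^(1/4) = 69.80 K.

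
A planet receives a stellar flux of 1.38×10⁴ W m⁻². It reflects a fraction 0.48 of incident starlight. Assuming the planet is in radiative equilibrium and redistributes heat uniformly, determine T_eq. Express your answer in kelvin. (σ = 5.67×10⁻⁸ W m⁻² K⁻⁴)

T_eq ≈ 422 K

Energy balance: absorbed = emitted ⇒ πR²·S(1−A) = 4πR²·σT_eq⁴, so T_eq⁴ = S(1−A)/(4σ).
T_eq = [1.38×10⁴ × 0.52 / (4 × 5.67×10⁻⁸)]^(1/4) = (3.16×10¹⁰)^(1/4) = 422 K.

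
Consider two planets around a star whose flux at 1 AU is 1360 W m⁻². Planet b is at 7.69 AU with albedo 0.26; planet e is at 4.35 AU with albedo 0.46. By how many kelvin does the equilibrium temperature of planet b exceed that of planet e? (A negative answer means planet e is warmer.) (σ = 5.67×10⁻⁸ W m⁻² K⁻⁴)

ΔT ≈ -21.3 K

T_eq = [S₀(1−A)/(4σd²)]^(1/4), so T ∝ (1−A)^(1/4) / √d.
T₁ = [1360×0.74/(4×5.67×10⁻⁸×7.69²)]^(1/4) = 93.07 K.
T₂ = [1360×0.54/(4×5.67×10⁻⁸×4.35²)]^(1/4) = 114.37 K.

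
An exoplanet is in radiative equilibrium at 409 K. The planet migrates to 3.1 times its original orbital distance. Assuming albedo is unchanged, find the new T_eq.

T_eq ≈ 232 K

T_eq ∝ L^(1/4) · d^(−1/2).
T′ = 409 / 3.1^(1/2) = 232 K.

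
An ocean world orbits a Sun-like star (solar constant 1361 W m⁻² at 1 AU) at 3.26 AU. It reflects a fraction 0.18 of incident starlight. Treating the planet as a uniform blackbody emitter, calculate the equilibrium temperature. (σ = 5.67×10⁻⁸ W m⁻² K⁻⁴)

Flux at 3.26 AU: S = 1361/3.26² = 128 W m⁻².
Energy balance: absorbed = emitted ⇒ πR²·S(1−A) = 4πR²·σT_eq⁴, so T_eq⁴ = S(1−A)/(4σ).
T_eq = [128 × 0.82 / (4 × 5.67×10⁻⁸)]^(1/4) = (4.63×10⁸)^(1/4) = 147 K.

T_eq ≈ 147 K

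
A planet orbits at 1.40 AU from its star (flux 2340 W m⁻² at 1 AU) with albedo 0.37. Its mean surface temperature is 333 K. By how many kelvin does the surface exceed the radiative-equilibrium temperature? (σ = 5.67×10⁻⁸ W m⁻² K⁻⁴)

ΔT ≈ 93.0 K

S = 2340/1.40² = 1194 W m⁻².
T_eq = [S(1−A)/(4σ)]^(1/4) = [1194×0.63/(4×5.67×10⁻⁸)]^(1/4) = 240.0 K.
ΔT = T_surf − T_eq = 333 − 240.0.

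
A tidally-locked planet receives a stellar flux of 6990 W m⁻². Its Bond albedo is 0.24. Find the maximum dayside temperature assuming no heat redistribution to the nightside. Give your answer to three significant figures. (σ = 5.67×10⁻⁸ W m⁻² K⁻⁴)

With no redistribution each surface element balances locally: S(1−A) = σT⁴.
T = [6990 × 0.76 / 5.67×10⁻⁸]^(1/4) = (9.37×10¹⁰)^(1/4) = 553 K.

T_ss ≈ 553 K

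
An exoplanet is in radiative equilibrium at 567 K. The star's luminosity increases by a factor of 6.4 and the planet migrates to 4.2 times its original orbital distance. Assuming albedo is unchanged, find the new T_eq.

T_eq ≈ 440 K

T_eq ∝ L^(1/4) · d^(−1/2).
T′ = 567 × 6.4^(1/4) / 4.2^(1/2) = 440 K.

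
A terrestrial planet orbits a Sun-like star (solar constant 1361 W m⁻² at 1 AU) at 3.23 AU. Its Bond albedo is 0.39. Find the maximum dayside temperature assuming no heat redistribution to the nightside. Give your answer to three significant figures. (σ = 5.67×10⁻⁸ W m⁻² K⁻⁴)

Flux at 3.23 AU: S = 1361/3.23² = 130 W m⁻².
With no redistribution each surface element balances locally: S(1−A) = σT⁴.
T = [130 × 0.61 / 5.67×10⁻⁸]^(1/4) = (1.40×10⁹)^(1/4) = 194 K.

T_ss ≈ 194 K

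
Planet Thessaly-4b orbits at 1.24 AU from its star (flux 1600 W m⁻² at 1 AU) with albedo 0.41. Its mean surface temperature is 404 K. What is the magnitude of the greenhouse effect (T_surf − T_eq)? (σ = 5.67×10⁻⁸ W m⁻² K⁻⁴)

ΔT ≈ 175.9 K

S = 1600/1.24² = 1041 W m⁻².
T_eq = [S(1−A)/(4σ)]^(1/4) = [1041×0.59/(4×5.67×10⁻⁸)]^(1/4) = 228.1 K.
ΔT = T_surf − T_eq = 404 − 228.1.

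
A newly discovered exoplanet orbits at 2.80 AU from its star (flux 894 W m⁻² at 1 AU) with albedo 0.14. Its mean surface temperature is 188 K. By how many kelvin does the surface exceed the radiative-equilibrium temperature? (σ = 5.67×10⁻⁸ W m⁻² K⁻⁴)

S = 894/2.80² = 114.0 W m⁻².
T_eq = [S(1−A)/(4σ)]^(1/4) = [114.0×0.86/(4×5.67×10⁻⁸)]^(1/4) = 144.2 K.
ΔT = T_surf − T_eq = 188 − 144.2.

ΔT ≈ 43.8 K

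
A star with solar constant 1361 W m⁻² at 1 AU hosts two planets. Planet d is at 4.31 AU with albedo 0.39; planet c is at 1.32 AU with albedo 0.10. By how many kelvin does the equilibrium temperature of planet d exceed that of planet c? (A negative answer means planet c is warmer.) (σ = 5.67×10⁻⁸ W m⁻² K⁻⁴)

T_eq = [S₀(1−A)/(4σd²)]^(1/4), so T ∝ (1−A)^(1/4) / √d.
T₁ = [1361×0.61/(4×5.67×10⁻⁸×4.31²)]^(1/4) = 118.48 K.
T₂ = [1361×0.90/(4×5.67×10⁻⁸×1.32²)]^(1/4) = 235.95 K.

ΔT ≈ -117.5 K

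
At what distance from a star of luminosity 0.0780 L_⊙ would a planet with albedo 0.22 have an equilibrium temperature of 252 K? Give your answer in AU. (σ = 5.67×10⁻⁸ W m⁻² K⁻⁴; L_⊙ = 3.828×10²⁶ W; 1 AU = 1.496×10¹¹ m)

L = 0.0780 × 3.828×10²⁶ = 2.99×10²⁵ W.
From T_eq⁴ = L(1−A)/(16πσd²): d = √[L(1−A)/(16πσT_eq⁴)].
d = √[2.99×10²⁵ × 0.78 / (16π × 5.67×10⁻⁸ × (252)⁴)] = 4.50×10¹⁰ m = 0.301 AU.

d ≈ 0.301 AU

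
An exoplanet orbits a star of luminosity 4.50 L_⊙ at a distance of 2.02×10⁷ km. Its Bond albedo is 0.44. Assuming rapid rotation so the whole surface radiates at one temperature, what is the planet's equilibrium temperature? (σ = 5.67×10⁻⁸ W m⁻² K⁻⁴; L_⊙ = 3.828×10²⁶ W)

T_eq ≈ 954 K

d = 2.02×10⁷ km = 2.02×10¹⁰ m.
L = 4.50 × 3.828×10²⁶ = 1.72×10²⁷ W.
Flux: S = L/(4πd²) = 1.72×10²⁷/(4π×(2.02×10¹⁰)²) = 3.36×10⁵ W m⁻².
Energy balance: absorbed = emitted ⇒ πR²·S(1−A) = 4πR²·σT_eq⁴, so T_eq⁴ = S(1−A)/(4σ).
T_eq = [3.36×10⁵ × 0.56 / (4 × 5.67×10⁻⁸)]^(1/4) = (8.30×10¹¹)^(1/4) = 954 K.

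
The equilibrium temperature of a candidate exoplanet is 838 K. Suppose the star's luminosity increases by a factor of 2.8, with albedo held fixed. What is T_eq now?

T_eq ≈ 1080 K

T_eq ∝ L^(1/4) · d^(−1/2).
T′ = 838 × 2.8^(1/4) = 1080 K.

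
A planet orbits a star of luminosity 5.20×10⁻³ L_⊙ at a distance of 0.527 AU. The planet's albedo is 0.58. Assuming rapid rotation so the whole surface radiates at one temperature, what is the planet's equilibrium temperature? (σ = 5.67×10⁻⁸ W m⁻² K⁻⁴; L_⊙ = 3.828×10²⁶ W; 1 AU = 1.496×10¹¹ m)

T_eq ≈ 82.9 K

d = 0.527 AU = 7.88×10¹⁰ m.
L = 5.20×10⁻³ × 3.828×10²⁶ = 1.99×10²⁴ W.
Flux: S = L/(4πd²) = 1.99×10²⁴/(4π×(7.88×10¹⁰)²) = 25.5 W m⁻².
Energy balance: absorbed = emitted ⇒ πR²·S(1−A) = 4πR²·σT_eq⁴, so T_eq⁴ = S(1−A)/(4σ).
T_eq = [25.5 × 0.42 / (4 × 5.67×10⁻⁸)]^(1/4) = (4.72×10⁷)^(1/4) = 82.9 K.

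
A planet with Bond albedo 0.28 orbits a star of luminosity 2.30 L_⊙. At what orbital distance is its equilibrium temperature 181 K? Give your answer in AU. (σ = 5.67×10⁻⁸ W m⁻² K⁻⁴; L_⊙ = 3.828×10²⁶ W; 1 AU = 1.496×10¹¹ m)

d ≈ 3.04 AU

L = 2.30 × 3.828×10²⁶ = 8.80×10²⁶ W.
From T_eq⁴ = L(1−A)/(16πσd²): d = √[L(1−A)/(16πσT_eq⁴)].
d = √[8.80×10²⁶ × 0.72 / (16π × 5.67×10⁻⁸ × (181)⁴)] = 4.55×10¹¹ m = 3.04 AU.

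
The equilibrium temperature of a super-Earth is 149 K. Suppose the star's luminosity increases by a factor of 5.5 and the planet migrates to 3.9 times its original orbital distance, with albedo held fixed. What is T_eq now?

T_eq ∝ L^(1/4) · d^(−1/2).
T′ = 149 × 5.5^(1/4) / 3.9^(1/2) = 116 K.

T_eq ≈ 116 K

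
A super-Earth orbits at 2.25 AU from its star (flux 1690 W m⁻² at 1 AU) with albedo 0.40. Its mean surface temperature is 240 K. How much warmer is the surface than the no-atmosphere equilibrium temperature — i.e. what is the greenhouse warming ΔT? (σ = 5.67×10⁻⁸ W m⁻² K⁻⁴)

ΔT ≈ 67.6 K

S = 1690/2.25² = 333.8 W m⁻².
T_eq = [S(1−A)/(4σ)]^(1/4) = [333.8×0.60/(4×5.67×10⁻⁸)]^(1/4) = 172.4 K.
ΔT = T_surf − T_eq = 240 − 172.4.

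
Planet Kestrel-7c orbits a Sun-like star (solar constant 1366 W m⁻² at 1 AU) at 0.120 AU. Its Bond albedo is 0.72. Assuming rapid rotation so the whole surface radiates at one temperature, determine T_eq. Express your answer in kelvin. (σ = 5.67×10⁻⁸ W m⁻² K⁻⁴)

T_eq ≈ 585 K

Flux at 0.120 AU: S = 1366/0.120² = 9.49×10⁴ W m⁻².
Energy balance: absorbed = emitted ⇒ πR²·S(1−A) = 4πR²·σT_eq⁴, so T_eq⁴ = S(1−A)/(4σ).
T_eq = [9.49×10⁴ × 0.28 / (4 × 5.67×10⁻⁸)]^(1/4) = (1.17×10¹¹)^(1/4) = 585 K.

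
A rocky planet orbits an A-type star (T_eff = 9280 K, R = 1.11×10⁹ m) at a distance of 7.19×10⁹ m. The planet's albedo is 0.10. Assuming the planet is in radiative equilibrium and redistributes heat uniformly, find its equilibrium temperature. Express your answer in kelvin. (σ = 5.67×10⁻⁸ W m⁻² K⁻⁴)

L = 4πR_⋆²σT_⋆⁴ = 4π(1.11×10⁹)² × 5.67×10⁻⁸ × (9280)⁴ = 6.51×10²⁷ W.
S = L/(4πd²) = 1.00×10⁷ W m⁻².
Energy balance: absorbed = emitted ⇒ πR²·S(1−A) = 4πR²·σT_eq⁴, so T_eq⁴ = S(1−A)/(4σ).
T_eq = [1.00×10⁷ × 0.90 / (4 × 5.67×10⁻⁸)]^(1/4) = (3.98×10¹³)^(1/4) = 2510 K.

T_eq ≈ 2510 K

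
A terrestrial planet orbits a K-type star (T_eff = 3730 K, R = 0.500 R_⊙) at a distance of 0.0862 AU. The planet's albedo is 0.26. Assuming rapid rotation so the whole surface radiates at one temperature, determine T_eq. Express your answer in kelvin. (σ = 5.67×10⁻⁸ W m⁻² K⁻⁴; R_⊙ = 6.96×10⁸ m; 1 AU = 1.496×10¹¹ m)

R_⋆ = 0.500 × 6.96×10⁸ = 3.48×10⁸ m.
d = 0.0862 AU = 1.29×10¹⁰ m.
L = 4πR_⋆²σT_⋆⁴ = 4π(3.48×10⁸)² × 5.67×10⁻⁸ × (3730)⁴ = 1.67×10²⁵ W.
S = L/(4πd²) = 7990 W m⁻².
Energy balance: absorbed = emitted ⇒ πR²·S(1−A) = 4πR²·σT_eq⁴, so T_eq⁴ = S(1−A)/(4σ).
T_eq = [7990 × 0.74 / (4 × 5.67×10⁻⁸)]^(1/4) = (2.61×10¹⁰)^(1/4) = 402 K.

T_eq ≈ 402 K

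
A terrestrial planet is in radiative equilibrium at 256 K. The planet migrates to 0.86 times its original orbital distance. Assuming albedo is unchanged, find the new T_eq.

T_eq ∝ L^(1/4) · d^(−1/2).
T′ = 256 / 0.86^(1/2) = 276 K.

T_eq ≈ 276 K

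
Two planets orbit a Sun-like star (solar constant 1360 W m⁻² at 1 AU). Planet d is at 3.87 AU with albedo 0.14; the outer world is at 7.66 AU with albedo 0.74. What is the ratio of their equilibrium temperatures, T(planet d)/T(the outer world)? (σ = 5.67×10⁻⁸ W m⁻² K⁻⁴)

T_eq = [S₀(1−A)/(4σd²)]^(1/4), so T ∝ (1−A)^(1/4) / √d.
T₁ = [1360×0.86/(4×5.67×10⁻⁸×3.87²)]^(1/4) = 136.22 K.
T₂ = [1360×0.26/(4×5.67×10⁻⁸×7.66²)]^(1/4) = 71.80 K.

T₁/T₂ ≈ 1.897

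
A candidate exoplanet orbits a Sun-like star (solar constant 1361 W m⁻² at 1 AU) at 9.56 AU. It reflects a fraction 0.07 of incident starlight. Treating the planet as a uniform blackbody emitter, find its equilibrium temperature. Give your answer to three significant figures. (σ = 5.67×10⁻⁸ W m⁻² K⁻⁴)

Flux at 9.56 AU: S = 1361/9.56² = 14.9 W m⁻².
Energy balance: absorbed = emitted ⇒ πR²·S(1−A) = 4πR²·σT_eq⁴, so T_eq⁴ = S(1−A)/(4σ).
T_eq = [14.9 × 0.93 / (4 × 5.67×10⁻⁸)]^(1/4) = (6.11×10⁷)^(1/4) = 88.4 K.

T_eq ≈ 88.4 K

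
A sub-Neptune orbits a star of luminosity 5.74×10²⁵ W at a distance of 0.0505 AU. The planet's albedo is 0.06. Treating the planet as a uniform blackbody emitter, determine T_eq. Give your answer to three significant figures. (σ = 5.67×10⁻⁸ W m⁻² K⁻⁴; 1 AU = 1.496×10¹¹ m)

d = 0.0505 AU = 7.55×10⁹ m.
Flux: S = L/(4πd²) = 5.74×10²⁵/(4π×(7.55×10⁹)²) = 8.00×10⁴ W m⁻².
Energy balance: absorbed = emitted ⇒ πR²·S(1−A) = 4πR²·σT_eq⁴, so T_eq⁴ = S(1−A)/(4σ).
T_eq = [8.00×10⁴ × 0.94 / (4 × 5.67×10⁻⁸)]^(1/4) = (3.32×10¹¹)^(1/4) = 759 K.

T_eq ≈ 759 K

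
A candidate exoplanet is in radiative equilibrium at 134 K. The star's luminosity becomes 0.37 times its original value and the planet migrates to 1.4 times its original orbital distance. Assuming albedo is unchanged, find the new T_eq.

T_eq ≈ 88.3 K

T_eq ∝ L^(1/4) · d^(−1/2).
T′ = 134 × 0.37^(1/4) / 1.4^(1/2) = 88.3 K.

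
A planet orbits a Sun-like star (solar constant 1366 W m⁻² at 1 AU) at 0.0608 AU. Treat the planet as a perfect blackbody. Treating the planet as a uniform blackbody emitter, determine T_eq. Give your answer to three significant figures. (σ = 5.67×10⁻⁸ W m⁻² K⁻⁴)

Flux at 0.0608 AU: S = 1366/0.0608² = 3.70×10⁵ W m⁻².
Energy balance: absorbed = emitted ⇒ πR²·S(1−A) = 4πR²·σT_eq⁴, so T_eq⁴ = S(1−A)/(4σ).
T_eq = [3.70×10⁵ × 1.00 / (4 × 5.67×10⁻⁸)]^(1/4) = (1.63×10¹²)^(1/4) = 1130 K.

T_eq ≈ 1130 K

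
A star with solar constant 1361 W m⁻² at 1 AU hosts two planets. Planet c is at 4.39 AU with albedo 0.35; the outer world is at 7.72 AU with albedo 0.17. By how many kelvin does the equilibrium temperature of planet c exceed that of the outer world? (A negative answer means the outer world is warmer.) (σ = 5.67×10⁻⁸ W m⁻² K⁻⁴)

ΔT ≈ 23.7 K

T_eq = [S₀(1−A)/(4σd²)]^(1/4), so T ∝ (1−A)^(1/4) / √d.
T₁ = [1361×0.65/(4×5.67×10⁻⁸×4.39²)]^(1/4) = 119.28 K.
T₂ = [1361×0.83/(4×5.67×10⁻⁸×7.72²)]^(1/4) = 95.61 K.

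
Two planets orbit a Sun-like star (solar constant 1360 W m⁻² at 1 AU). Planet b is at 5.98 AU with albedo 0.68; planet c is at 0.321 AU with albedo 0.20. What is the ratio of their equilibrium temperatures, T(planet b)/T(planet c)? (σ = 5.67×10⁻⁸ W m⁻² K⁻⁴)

T_eq = [S₀(1−A)/(4σd²)]^(1/4), so T ∝ (1−A)^(1/4) / √d.
T₁ = [1360×0.32/(4×5.67×10⁻⁸×5.98²)]^(1/4) = 85.59 K.
T₂ = [1360×0.80/(4×5.67×10⁻⁸×0.321²)]^(1/4) = 464.51 K.

T₁/T₂ ≈ 0.184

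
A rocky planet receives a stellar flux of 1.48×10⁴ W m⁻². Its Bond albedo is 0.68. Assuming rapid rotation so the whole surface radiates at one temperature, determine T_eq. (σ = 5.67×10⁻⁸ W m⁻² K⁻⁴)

Energy balance: absorbed = emitted ⇒ πR²·S(1−A) = 4πR²·σT_eq⁴, so T_eq⁴ = S(1−A)/(4σ).
T_eq = [1.48×10⁴ × 0.32 / (4 × 5.67×10⁻⁸)]^(1/4) = (2.09×10¹⁰)^(1/4) = 380 K.

T_eq ≈ 380 K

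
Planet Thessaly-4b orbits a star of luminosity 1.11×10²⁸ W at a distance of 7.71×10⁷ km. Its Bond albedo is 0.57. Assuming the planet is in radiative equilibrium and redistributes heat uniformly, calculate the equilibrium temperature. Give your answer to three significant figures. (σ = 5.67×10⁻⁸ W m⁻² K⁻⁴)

T_eq ≈ 729 K

d = 7.71×10⁷ km = 7.71×10¹⁰ m.
Flux: S = L/(4πd²) = 1.11×10²⁸/(4π×(7.71×10¹⁰)²) = 1.49×10⁵ W m⁻².
Energy balance: absorbed = emitted ⇒ πR²·S(1−A) = 4πR²·σT_eq⁴, so T_eq⁴ = S(1−A)/(4σ).
T_eq = [1.49×10⁵ × 0.43 / (4 × 5.67×10⁻⁸)]^(1/4) = (2.82×10¹¹)^(1/4) = 729 K.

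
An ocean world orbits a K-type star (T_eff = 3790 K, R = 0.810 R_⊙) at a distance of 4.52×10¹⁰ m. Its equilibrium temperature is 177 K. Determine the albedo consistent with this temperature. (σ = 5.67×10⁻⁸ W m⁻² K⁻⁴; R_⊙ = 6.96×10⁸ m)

R_⋆ = 0.810 × 6.96×10⁸ = 5.64×10⁸ m.
L = 4πR_⋆²σT_⋆⁴ = 4π(5.64×10⁸)² × 5.67×10⁻⁸ × (3790)⁴ = 4.67×10²⁵ W.
S = L/(4πd²) = 1820 W m⁻².
From T_eq⁴ = S(1−A)/(4σ): 1−A = 4σT_eq⁴/S.
1−A = 4 × 5.67×10⁻⁸ × (177)⁴ / 1820 = 0.122.

A ≈ 0.88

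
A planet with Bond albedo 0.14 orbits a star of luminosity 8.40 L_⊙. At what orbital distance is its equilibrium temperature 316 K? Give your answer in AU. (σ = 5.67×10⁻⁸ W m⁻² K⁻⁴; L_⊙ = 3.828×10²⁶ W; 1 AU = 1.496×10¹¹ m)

d ≈ 2.09 AU

L = 8.40 × 3.828×10²⁶ = 3.22×10²⁷ W.
From T_eq⁴ = L(1−A)/(16πσd²): d = √[L(1−A)/(16πσT_eq⁴)].
d = √[3.22×10²⁷ × 0.86 / (16π × 5.67×10⁻⁸ × (316)⁴)] = 3.12×10¹¹ m = 2.09 AU.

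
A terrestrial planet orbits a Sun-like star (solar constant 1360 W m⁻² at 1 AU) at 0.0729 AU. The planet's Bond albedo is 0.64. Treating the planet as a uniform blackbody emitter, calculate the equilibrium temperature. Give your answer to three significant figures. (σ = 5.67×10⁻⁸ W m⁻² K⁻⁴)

Flux at 0.0729 AU: S = 1360/0.0729² = 2.56×10⁵ W m⁻².
Energy balance: absorbed = emitted ⇒ πR²·S(1−A) = 4πR²·σT_eq⁴, so T_eq⁴ = S(1−A)/(4σ).
T_eq = [2.56×10⁵ × 0.36 / (4 × 5.67×10⁻⁸)]^(1/4) = (4.06×10¹¹)^(1/4) = 798 K.

T_eq ≈ 798 K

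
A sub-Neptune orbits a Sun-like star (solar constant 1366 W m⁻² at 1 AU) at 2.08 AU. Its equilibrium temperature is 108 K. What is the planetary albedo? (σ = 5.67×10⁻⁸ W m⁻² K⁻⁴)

Flux at 2.08 AU: S = 1366/2.08² = 316 W m⁻².
From T_eq⁴ = S(1−A)/(4σ): 1−A = 4σT_eq⁴/S.
1−A = 4 × 5.67×10⁻⁸ × (108)⁴ / 316 = 0.098.

A ≈ 0.90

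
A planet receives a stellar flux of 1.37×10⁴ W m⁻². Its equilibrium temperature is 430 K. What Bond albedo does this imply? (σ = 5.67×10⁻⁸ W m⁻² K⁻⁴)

A ≈ 0.43

From T_eq⁴ = S(1−A)/(4σ): 1−A = 4σT_eq⁴/S.
1−A = 4 × 5.67×10⁻⁸ × (430)⁴ / 1.37×10⁴ = 0.566.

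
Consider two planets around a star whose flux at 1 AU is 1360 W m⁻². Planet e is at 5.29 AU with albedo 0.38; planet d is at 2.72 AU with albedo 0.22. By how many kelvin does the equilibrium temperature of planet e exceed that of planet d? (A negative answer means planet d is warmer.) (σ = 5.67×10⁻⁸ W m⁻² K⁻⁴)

ΔT ≈ -51.2 K

T_eq = [S₀(1−A)/(4σd²)]^(1/4), so T ∝ (1−A)^(1/4) / √d.
T₁ = [1360×0.62/(4×5.67×10⁻⁸×5.29²)]^(1/4) = 107.36 K.
T₂ = [1360×0.78/(4×5.67×10⁻⁸×2.72²)]^(1/4) = 158.57 K.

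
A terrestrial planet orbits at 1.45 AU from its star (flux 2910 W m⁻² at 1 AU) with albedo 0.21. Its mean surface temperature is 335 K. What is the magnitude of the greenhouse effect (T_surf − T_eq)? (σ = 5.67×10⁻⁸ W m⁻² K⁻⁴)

S = 2910/1.45² = 1384 W m⁻².
T_eq = [S(1−A)/(4σ)]^(1/4) = [1384×0.79/(4×5.67×10⁻⁸)]^(1/4) = 263.5 K.
ΔT = T_surf − T_eq = 335 − 263.5.

ΔT ≈ 71.5 K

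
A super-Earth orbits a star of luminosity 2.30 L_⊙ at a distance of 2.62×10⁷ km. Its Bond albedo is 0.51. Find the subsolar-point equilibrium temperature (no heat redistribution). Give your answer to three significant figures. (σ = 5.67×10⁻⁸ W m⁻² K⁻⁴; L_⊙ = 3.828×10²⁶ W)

T_ss ≈ 969 K

d = 2.62×10⁷ km = 2.62×10¹⁰ m.
L = 2.30 × 3.828×10²⁶ = 8.80×10²⁶ W.
Flux: S = L/(4πd²) = 8.80×10²⁶/(4π×(2.62×10¹⁰)²) = 1.02×10⁵ W m⁻².
At the subsolar point the surface absorbs S(1−A) and emits σT⁴ per unit area — no factor of 4, since only the local patch is in balance.
T = [1.02×10⁵ × 0.49 / 5.67×10⁻⁸]^(1/4) = (8.82×10¹¹)^(1/4) = 969 K.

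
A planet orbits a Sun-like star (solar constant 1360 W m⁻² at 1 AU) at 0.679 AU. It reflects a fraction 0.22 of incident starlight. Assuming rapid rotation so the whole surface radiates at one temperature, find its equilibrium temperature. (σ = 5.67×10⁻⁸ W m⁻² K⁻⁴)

Flux at 0.679 AU: S = 1360/0.679² = 2950 W m⁻².
Energy balance: absorbed = emitted ⇒ πR²·S(1−A) = 4πR²·σT_eq⁴, so T_eq⁴ = S(1−A)/(4σ).
T_eq = [2950 × 0.78 / (4 × 5.67×10⁻⁸)]^(1/4) = (1.01×10¹⁰)^(1/4) = 317 K.

T_eq ≈ 317 K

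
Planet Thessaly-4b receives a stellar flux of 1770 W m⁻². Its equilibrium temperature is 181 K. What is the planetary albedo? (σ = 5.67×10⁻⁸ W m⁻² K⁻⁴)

A ≈ 0.86

From T_eq⁴ = S(1−A)/(4σ): 1−A = 4σT_eq⁴/S.
1−A = 4 × 5.67×10⁻⁸ × (181)⁴ / 1770 = 0.138.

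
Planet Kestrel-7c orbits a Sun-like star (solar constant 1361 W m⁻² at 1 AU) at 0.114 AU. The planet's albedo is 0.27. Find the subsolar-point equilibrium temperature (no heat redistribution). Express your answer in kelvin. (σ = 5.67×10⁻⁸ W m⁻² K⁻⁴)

Flux at 0.114 AU: S = 1361/0.114² = 1.05×10⁵ W m⁻².
At the subsolar point the surface absorbs S(1−A) and emits σT⁴ per unit area — no factor of 4, since only the local patch is in balance.
T = [1.05×10⁵ × 0.73 / 5.67×10⁻⁸]^(1/4) = (1.35×10¹²)^(1/4) = 1080 K.

T_ss ≈ 1080 K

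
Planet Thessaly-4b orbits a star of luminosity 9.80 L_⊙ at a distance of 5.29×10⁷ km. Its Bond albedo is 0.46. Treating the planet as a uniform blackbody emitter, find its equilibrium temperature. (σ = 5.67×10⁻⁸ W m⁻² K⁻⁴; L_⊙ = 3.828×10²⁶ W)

T_eq ≈ 710 K

d = 5.29×10⁷ km = 5.29×10¹⁰ m.
L = 9.80 × 3.828×10²⁶ = 3.75×10²⁷ W.
Flux: S = L/(4πd²) = 3.75×10²⁷/(4π×(5.29×10¹⁰)²) = 1.07×10⁵ W m⁻².
Energy balance: absorbed = emitted ⇒ πR²·S(1−A) = 4πR²·σT_eq⁴, so T_eq⁴ = S(1−A)/(4σ).
T_eq = [1.07×10⁵ × 0.54 / (4 × 5.67×10⁻⁸)]^(1/4) = (2.54×10¹¹)^(1/4) = 710 K.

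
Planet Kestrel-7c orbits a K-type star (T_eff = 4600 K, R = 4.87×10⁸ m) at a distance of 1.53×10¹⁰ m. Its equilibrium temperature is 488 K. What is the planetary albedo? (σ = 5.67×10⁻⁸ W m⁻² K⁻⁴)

A ≈ 0.50

L = 4πR_⋆²σT_⋆⁴ = 4π(4.87×10⁸)² × 5.67×10⁻⁸ × (4600)⁴ = 7.57×10²⁵ W.
S = L/(4πd²) = 2.57×10⁴ W m⁻².
From T_eq⁴ = S(1−A)/(4σ): 1−A = 4σT_eq⁴/S.
1−A = 4 × 5.67×10⁻⁸ × (488)⁴ / 2.57×10⁴ = 0.500.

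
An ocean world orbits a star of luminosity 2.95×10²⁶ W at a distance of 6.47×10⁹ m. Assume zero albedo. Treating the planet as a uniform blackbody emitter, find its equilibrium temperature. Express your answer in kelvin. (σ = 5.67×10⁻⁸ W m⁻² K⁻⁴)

T_eq ≈ 1250 K

Flux: S = L/(4πd²) = 2.95×10²⁶/(4π×(6.47×10⁹)²) = 5.61×10⁵ W m⁻².
Energy balance: absorbed = emitted ⇒ πR²·S(1−A) = 4πR²·σT_eq⁴, so T_eq⁴ = S(1−A)/(4σ).
T_eq = [5.61×10⁵ × 1.00 / (4 × 5.67×10⁻⁸)]^(1/4) = (2.47×10¹²)^(1/4) = 1250 K.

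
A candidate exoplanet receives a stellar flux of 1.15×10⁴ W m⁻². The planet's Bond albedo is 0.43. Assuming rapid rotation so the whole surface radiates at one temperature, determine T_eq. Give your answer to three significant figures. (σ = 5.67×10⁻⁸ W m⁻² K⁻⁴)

Energy balance: absorbed = emitted ⇒ πR²·S(1−A) = 4πR²·σT_eq⁴, so T_eq⁴ = S(1−A)/(4σ).
T_eq = [1.15×10⁴ × 0.57 / (4 × 5.67×10⁻⁸)]^(1/4) = (2.89×10¹⁰)^(1/4) = 412 K.

T_eq ≈ 412 K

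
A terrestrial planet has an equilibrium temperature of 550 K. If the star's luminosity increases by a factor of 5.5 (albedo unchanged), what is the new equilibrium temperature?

T_eq ≈ 842 K

T_eq ∝ L^(1/4) · d^(−1/2).
T′ = 550 × 5.5^(1/4) = 842 K.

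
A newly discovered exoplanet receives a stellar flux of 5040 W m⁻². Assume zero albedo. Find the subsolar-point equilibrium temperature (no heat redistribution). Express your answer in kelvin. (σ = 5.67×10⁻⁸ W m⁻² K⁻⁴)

At the subsolar point the surface absorbs S(1−A) and emits σT⁴ per unit area — no factor of 4, since only the local patch is in balance.
T = [5040 × 1.00 / 5.67×10⁻⁸]^(1/4) = (8.89×10¹⁰)^(1/4) = 546 K.

T_ss ≈ 546 K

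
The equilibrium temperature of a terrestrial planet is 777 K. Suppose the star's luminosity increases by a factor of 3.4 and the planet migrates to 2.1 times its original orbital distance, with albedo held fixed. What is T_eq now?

T_eq ∝ L^(1/4) · d^(−1/2).
T′ = 777 × 3.4^(1/4) / 2.1^(1/2) = 728 K.

T_eq ≈ 728 K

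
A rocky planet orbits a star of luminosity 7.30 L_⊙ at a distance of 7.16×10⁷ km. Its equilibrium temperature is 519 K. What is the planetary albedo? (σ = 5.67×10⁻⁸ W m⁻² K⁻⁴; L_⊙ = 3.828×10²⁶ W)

d = 7.16×10⁷ km = 7.16×10¹⁰ m.
L = 7.30 × 3.828×10²⁶ = 2.79×10²⁷ W.
Flux: S = L/(4πd²) = 2.79×10²⁷/(4π×(7.16×10¹⁰)²) = 4.34×10⁴ W m⁻².
From T_eq⁴ = S(1−A)/(4σ): 1−A = 4σT_eq⁴/S.
1−A = 4 × 5.67×10⁻⁸ × (519)⁴ / 4.34×10⁴ = 0.379.

A ≈ 0.62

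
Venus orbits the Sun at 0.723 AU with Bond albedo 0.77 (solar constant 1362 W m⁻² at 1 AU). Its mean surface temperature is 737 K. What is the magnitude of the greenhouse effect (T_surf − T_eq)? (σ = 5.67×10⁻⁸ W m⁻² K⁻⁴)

ΔT ≈ 510.3 K

S = 1362/0.723² = 2606 W m⁻².
T_eq = [S(1−A)/(4σ)]^(1/4) = [2606×0.23/(4×5.67×10⁻⁸)]^(1/4) = 226.7 K.
ΔT = T_surf − T_eq = 737 − 226.7.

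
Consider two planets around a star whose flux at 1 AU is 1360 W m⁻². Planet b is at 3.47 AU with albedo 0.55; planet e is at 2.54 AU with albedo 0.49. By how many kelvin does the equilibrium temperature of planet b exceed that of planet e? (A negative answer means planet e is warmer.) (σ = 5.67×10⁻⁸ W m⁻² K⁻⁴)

ΔT ≈ -25.2 K

T_eq = [S₀(1−A)/(4σd²)]^(1/4), so T ∝ (1−A)^(1/4) / √d.
T₁ = [1360×0.45/(4×5.67×10⁻⁸×3.47²)]^(1/4) = 122.35 K.
T₂ = [1360×0.51/(4×5.67×10⁻⁸×2.54²)]^(1/4) = 147.55 K.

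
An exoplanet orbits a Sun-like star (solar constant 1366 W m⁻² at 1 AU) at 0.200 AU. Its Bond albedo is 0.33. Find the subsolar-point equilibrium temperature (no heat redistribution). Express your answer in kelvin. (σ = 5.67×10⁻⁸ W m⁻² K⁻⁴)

T_ss ≈ 797 K

Flux at 0.200 AU: S = 1366/0.200² = 3.41×10⁴ W m⁻².
At the subsolar point the surface absorbs S(1−A) and emits σT⁴ per unit area — no factor of 4, since only the local patch is in balance.
T = [3.41×10⁴ × 0.67 / 5.67×10⁻⁸]^(1/4) = (4.04×10¹¹)^(1/4) = 797 K.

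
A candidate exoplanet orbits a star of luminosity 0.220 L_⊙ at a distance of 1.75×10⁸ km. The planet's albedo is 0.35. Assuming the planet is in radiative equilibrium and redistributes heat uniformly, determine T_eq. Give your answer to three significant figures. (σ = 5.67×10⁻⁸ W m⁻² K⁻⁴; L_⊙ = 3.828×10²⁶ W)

d = 1.75×10⁸ km = 1.75×10¹¹ m.
L = 0.220 × 3.828×10²⁶ = 8.42×10²⁵ W.
Flux: S = L/(4πd²) = 8.42×10²⁵/(4π×(1.75×10¹¹)²) = 219 W m⁻².
Energy balance: absorbed = emitted ⇒ πR²·S(1−A) = 4πR²·σT_eq⁴, so T_eq⁴ = S(1−A)/(4σ).
T_eq = [219 × 0.65 / (4 × 5.67×10⁻⁸)]^(1/4) = (6.27×10⁸)^(1/4) = 158 K.

T_eq ≈ 158 K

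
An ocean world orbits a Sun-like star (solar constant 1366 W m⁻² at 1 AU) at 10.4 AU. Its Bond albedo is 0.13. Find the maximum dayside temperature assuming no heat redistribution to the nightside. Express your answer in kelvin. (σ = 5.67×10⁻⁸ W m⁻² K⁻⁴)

Flux at 10.4 AU: S = 1366/10.4² = 12.6 W m⁻².
With no redistribution each surface element balances locally: S(1−A) = σT⁴.
T = [12.6 × 0.87 / 5.67×10⁻⁸]^(1/4) = (1.94×10⁸)^(1/4) = 118 K.

T_ss ≈ 118 K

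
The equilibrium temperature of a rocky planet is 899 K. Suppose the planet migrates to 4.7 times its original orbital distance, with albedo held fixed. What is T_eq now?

T_eq ≈ 415 K

T_eq ∝ L^(1/4) · d^(−1/2).
T′ = 899 / 4.7^(1/2) = 415 K.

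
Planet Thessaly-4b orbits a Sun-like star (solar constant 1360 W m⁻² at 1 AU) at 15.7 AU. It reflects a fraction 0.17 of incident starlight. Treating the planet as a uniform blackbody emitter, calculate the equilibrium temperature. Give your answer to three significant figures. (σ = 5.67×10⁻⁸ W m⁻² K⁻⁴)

Flux at 15.7 AU: S = 1360/15.7² = 5.52 W m⁻².
Energy balance: absorbed = emitted ⇒ πR²·S(1−A) = 4πR²·σT_eq⁴, so T_eq⁴ = S(1−A)/(4σ).
T_eq = [5.52 × 0.83 / (4 × 5.67×10⁻⁸)]^(1/4) = (2.02×10⁷)^(1/4) = 67.0 K.

T_eq ≈ 67.0 K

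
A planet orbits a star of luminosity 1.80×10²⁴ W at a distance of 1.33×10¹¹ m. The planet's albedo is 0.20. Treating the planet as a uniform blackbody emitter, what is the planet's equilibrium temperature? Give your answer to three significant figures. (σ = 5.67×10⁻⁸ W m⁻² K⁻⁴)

Flux: S = L/(4πd²) = 1.80×10²⁴/(4π×(1.33×10¹¹)²) = 8.10 W m⁻².
Energy balance: absorbed = emitted ⇒ πR²·S(1−A) = 4πR²·σT_eq⁴, so T_eq⁴ = S(1−A)/(4σ).
T_eq = [8.10 × 0.80 / (4 × 5.67×10⁻⁸)]^(1/4) = (2.86×10⁷)^(1/4) = 73.1 K.

T_eq ≈ 73.1 K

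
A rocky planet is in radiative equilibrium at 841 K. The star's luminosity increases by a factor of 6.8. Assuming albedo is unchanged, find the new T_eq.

T_eq ∝ L^(1/4) · d^(−1/2).
T′ = 841 × 6.8^(1/4) = 1360 K.

T_eq ≈ 1360 K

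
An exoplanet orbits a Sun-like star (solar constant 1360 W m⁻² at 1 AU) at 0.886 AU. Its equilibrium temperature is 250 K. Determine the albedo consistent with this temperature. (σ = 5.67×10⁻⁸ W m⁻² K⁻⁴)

Flux at 0.886 AU: S = 1360/0.886² = 1730 W m⁻².
From T_eq⁴ = S(1−A)/(4σ): 1−A = 4σT_eq⁴/S.
1−A = 4 × 5.67×10⁻⁸ × (250)⁴ / 1730 = 0.511.

A ≈ 0.49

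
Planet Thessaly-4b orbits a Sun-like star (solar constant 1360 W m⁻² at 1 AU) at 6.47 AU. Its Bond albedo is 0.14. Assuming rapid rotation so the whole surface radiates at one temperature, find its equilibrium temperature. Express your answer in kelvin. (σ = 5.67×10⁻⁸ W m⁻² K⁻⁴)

Flux at 6.47 AU: S = 1360/6.47² = 32.5 W m⁻².
Energy balance: absorbed = emitted ⇒ πR²·S(1−A) = 4πR²·σT_eq⁴, so T_eq⁴ = S(1−A)/(4σ).
T_eq = [32.5 × 0.86 / (4 × 5.67×10⁻⁸)]^(1/4) = (1.23×10⁸)^(1/4) = 105 K.

T_eq ≈ 105 K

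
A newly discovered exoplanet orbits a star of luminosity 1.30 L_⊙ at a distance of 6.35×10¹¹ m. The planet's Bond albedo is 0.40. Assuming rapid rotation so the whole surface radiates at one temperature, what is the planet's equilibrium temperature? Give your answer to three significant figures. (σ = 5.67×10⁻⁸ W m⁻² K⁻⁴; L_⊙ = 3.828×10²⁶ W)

T_eq ≈ 127 K

L = 1.30 × 3.828×10²⁶ = 4.98×10²⁶ W.
Flux: S = L/(4πd²) = 4.98×10²⁶/(4π×(6.35×10¹¹)²) = 98.2 W m⁻².
Energy balance: absorbed = emitted ⇒ πR²·S(1−A) = 4πR²·σT_eq⁴, so T_eq⁴ = S(1−A)/(4σ).
T_eq = [98.2 × 0.60 / (4 × 5.67×10⁻⁸)]^(1/4) = (2.60×10⁸)^(1/4) = 127 K.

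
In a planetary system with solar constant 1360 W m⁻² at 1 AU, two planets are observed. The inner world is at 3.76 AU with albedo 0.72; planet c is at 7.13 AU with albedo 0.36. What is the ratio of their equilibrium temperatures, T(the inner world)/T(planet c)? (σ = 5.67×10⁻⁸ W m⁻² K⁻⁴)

T₁/T₂ ≈ 1.120

T_eq = [S₀(1−A)/(4σd²)]^(1/4), so T ∝ (1−A)^(1/4) / √d.
T₁ = [1360×0.28/(4×5.67×10⁻⁸×3.76²)]^(1/4) = 104.39 K.
T₂ = [1360×0.64/(4×5.67×10⁻⁸×7.13²)]^(1/4) = 93.21 K.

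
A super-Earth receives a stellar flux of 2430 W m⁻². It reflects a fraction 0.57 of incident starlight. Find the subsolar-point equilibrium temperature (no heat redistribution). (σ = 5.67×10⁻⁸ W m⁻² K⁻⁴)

T_ss ≈ 368 K

At the subsolar point the surface absorbs S(1−A) and emits σT⁴ per unit area — no factor of 4, since only the local patch is in balance.
T = [2430 × 0.43 / 5.67×10⁻⁸]^(1/4) = (1.84×10¹⁰)^(1/4) = 368 K.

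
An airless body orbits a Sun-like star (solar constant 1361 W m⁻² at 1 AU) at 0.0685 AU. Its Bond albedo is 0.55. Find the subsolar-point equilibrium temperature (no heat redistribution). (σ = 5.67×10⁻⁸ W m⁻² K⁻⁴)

Flux at 0.0685 AU: S = 1361/0.0685² = 2.90×10⁵ W m⁻².
At the subsolar point the surface absorbs S(1−A) and emits σT⁴ per unit area — no factor of 4, since only the local patch is in balance.
T = [2.90×10⁵ × 0.45 / 5.67×10⁻⁸]^(1/4) = (2.30×10¹²)^(1/4) = 1230 K.

T_ss ≈ 1230 K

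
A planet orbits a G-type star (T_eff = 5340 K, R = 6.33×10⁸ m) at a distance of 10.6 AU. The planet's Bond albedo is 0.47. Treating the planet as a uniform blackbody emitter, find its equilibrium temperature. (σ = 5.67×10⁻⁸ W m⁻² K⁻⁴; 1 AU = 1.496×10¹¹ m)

d = 10.6 AU = 1.59×10¹² m.
L = 4πR_⋆²σT_⋆⁴ = 4π(6.33×10⁸)² × 5.67×10⁻⁸ × (5340)⁴ = 2.32×10²⁶ W.
S = L/(4πd²) = 7.35 W m⁻².
Energy balance: absorbed = emitted ⇒ πR²·S(1−A) = 4πR²·σT_eq⁴, so T_eq⁴ = S(1−A)/(4σ).
T_eq = [7.35 × 0.53 / (4 × 5.67×10⁻⁸)]^(1/4) = (1.72×10⁷)^(1/4) = 64.4 K.

T_eq ≈ 64.4 K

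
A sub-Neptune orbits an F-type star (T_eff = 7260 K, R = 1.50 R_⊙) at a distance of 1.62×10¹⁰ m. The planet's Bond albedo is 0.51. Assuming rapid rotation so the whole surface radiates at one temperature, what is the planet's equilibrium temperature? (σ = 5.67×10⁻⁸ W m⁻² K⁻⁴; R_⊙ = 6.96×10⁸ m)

R_⋆ = 1.50 × 6.96×10⁸ = 1.04×10⁹ m.
L = 4πR_⋆²σT_⋆⁴ = 4π(1.04×10⁹)² × 5.67×10⁻⁸ × (7260)⁴ = 2.16×10²⁷ W.
S = L/(4πd²) = 6.54×10⁵ W m⁻².
Energy balance: absorbed = emitted ⇒ πR²·S(1−A) = 4πR²·σT_eq⁴, so T_eq⁴ = S(1−A)/(4σ).
T_eq = [6.54×10⁵ × 0.49 / (4 × 5.67×10⁻⁸)]^(1/4) = (1.41×10¹²)^(1/4) = 1090 K.

T_eq ≈ 1090 K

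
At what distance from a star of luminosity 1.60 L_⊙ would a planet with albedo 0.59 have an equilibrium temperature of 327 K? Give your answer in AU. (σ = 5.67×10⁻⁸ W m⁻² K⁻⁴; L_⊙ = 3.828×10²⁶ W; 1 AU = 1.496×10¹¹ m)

d ≈ 0.587 AU

L = 1.60 × 3.828×10²⁶ = 6.12×10²⁶ W.
From T_eq⁴ = L(1−A)/(16πσd²): d = √[L(1−A)/(16πσT_eq⁴)].
d = √[6.12×10²⁶ × 0.41 / (16π × 5.67×10⁻⁸ × (327)⁴)] = 8.78×10¹⁰ m = 0.587 AU.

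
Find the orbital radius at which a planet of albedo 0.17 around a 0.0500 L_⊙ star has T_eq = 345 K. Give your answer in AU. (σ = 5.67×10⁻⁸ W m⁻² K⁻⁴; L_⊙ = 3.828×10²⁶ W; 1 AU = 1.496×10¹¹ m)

d ≈ 0.133 AU

L = 0.0500 × 3.828×10²⁶ = 1.91×10²⁵ W.
From T_eq⁴ = L(1−A)/(16πσd²): d = √[L(1−A)/(16πσT_eq⁴)].
d = √[1.91×10²⁵ × 0.83 / (16π × 5.67×10⁻⁸ × (345)⁴)] = 1.98×10¹⁰ m = 0.133 AU.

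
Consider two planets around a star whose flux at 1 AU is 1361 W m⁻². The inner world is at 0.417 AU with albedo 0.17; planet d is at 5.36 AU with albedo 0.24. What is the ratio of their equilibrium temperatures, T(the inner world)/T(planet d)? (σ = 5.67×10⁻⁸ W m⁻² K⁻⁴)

T₁/T₂ ≈ 3.665

T_eq = [S₀(1−A)/(4σd²)]^(1/4), so T ∝ (1−A)^(1/4) / √d.
T₁ = [1361×0.83/(4×5.67×10⁻⁸×0.417²)]^(1/4) = 411.39 K.
T₂ = [1361×0.76/(4×5.67×10⁻⁸×5.36²)]^(1/4) = 112.25 K.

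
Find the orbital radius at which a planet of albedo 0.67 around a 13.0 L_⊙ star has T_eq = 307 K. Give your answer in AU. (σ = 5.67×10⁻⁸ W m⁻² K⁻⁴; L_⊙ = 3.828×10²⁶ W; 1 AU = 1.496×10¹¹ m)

d ≈ 1.70 AU

L = 13.0 × 3.828×10²⁶ = 4.98×10²⁷ W.
From T_eq⁴ = L(1−A)/(16πσd²): d = √[L(1−A)/(16πσT_eq⁴)].
d = √[4.98×10²⁷ × 0.33 / (16π × 5.67×10⁻⁸ × (307)⁴)] = 2.55×10¹¹ m = 1.70 AU.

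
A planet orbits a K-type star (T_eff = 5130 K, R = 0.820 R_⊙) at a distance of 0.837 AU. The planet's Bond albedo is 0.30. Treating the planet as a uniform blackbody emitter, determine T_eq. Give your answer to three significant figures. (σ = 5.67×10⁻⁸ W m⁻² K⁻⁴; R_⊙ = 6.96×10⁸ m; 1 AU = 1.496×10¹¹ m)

R_⋆ = 0.820 × 6.96×10⁸ = 5.71×10⁸ m.
d = 0.837 AU = 1.25×10¹¹ m.
L = 4πR_⋆²σT_⋆⁴ = 4π(5.71×10⁸)² × 5.67×10⁻⁸ × (5130)⁴ = 1.61×10²⁶ W.
S = L/(4πd²) = 816 W m⁻².
Energy balance: absorbed = emitted ⇒ πR²·S(1−A) = 4πR²·σT_eq⁴, so T_eq⁴ = S(1−A)/(4σ).
T_eq = [816 × 0.70 / (4 × 5.67×10⁻⁸)]^(1/4) = (2.52×10⁹)^(1/4) = 224 K.

T_eq ≈ 224 K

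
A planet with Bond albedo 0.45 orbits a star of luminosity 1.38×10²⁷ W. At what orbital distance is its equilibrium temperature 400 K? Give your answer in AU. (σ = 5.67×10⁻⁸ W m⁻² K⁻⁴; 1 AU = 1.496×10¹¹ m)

From T_eq⁴ = L(1−A)/(16πσd²): d = √[L(1−A)/(16πσT_eq⁴)].
d = √[1.38×10²⁷ × 0.55 / (16π × 5.67×10⁻⁸ × (400)⁴)] = 1.02×10¹¹ m = 0.682 AU.

d ≈ 0.682 AU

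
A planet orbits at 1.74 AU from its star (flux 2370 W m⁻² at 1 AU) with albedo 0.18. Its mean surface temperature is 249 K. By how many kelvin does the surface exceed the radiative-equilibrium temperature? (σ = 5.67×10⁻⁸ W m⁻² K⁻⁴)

ΔT ≈ 18.3 K

S = 2370/1.74² = 782.8 W m⁻².
T_eq = [S(1−A)/(4σ)]^(1/4) = [782.8×0.82/(4×5.67×10⁻⁸)]^(1/4) = 230.7 K.
ΔT = T_surf − T_eq = 249 − 230.7.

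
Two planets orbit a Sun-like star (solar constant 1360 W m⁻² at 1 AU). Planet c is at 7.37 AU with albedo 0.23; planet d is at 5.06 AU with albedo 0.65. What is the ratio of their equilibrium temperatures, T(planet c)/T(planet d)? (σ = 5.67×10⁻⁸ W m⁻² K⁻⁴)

T_eq = [S₀(1−A)/(4σd²)]^(1/4), so T ∝ (1−A)^(1/4) / √d.
T₁ = [1360×0.77/(4×5.67×10⁻⁸×7.37²)]^(1/4) = 96.02 K.
T₂ = [1360×0.35/(4×5.67×10⁻⁸×5.06²)]^(1/4) = 95.15 K.

T₁/T₂ ≈ 1.009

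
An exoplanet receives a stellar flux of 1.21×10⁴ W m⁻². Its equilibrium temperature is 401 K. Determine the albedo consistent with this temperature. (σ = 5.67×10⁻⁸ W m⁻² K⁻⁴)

A ≈ 0.52

From T_eq⁴ = S(1−A)/(4σ): 1−A = 4σT_eq⁴/S.
1−A = 4 × 5.67×10⁻⁸ × (401)⁴ / 1.21×10⁴ = 0.485.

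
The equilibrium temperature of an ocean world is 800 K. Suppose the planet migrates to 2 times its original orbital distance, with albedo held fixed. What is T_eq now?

T_eq ∝ L^(1/4) · d^(−1/2).
T′ = 800 / 2^(1/2) = 566 K.

T_eq ≈ 566 K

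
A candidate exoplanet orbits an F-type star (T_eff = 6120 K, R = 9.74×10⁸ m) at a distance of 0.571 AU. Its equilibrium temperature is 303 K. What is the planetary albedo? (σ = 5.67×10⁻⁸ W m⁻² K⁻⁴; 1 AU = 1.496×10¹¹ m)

d = 0.571 AU = 8.54×10¹⁰ m.
L = 4πR_⋆²σT_⋆⁴ = 4π(9.74×10⁸)² × 5.67×10⁻⁸ × (6120)⁴ = 9.48×10²⁶ W.
S = L/(4πd²) = 1.03×10⁴ W m⁻².
From T_eq⁴ = S(1−A)/(4σ): 1−A = 4σT_eq⁴/S.
1−A = 4 × 5.67×10⁻⁸ × (303)⁴ / 1.03×10⁴ = 0.185.

A ≈ 0.82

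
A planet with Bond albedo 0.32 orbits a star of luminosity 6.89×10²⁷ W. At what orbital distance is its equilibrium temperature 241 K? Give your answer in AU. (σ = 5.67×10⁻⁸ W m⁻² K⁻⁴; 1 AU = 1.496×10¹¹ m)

d ≈ 4.67 AU

From T_eq⁴ = L(1−A)/(16πσd²): d = √[L(1−A)/(16πσT_eq⁴)].
d = √[6.89×10²⁷ × 0.68 / (16π × 5.67×10⁻⁸ × (241)⁴)] = 6.98×10¹¹ m = 4.67 AU.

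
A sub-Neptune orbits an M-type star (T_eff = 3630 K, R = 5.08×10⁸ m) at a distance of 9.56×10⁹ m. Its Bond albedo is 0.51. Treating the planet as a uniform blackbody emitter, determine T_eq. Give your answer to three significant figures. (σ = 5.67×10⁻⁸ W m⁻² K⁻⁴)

L = 4πR_⋆²σT_⋆⁴ = 4π(5.08×10⁸)² × 5.67×10⁻⁸ × (3630)⁴ = 3.19×10²⁵ W.
S = L/(4πd²) = 2.78×10⁴ W m⁻².
Energy balance: absorbed = emitted ⇒ πR²·S(1−A) = 4πR²·σT_eq⁴, so T_eq⁴ = S(1−A)/(4σ).
T_eq = [2.78×10⁴ × 0.49 / (4 × 5.67×10⁻⁸)]^(1/4) = (6.01×10¹⁰)^(1/4) = 495 K.

T_eq ≈ 495 K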